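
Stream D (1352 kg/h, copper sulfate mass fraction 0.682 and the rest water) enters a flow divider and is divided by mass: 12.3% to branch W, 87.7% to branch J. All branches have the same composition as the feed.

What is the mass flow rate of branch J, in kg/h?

Branch J flow = 0.877×1352 = 1185.7 kg/h.

1186 kg/h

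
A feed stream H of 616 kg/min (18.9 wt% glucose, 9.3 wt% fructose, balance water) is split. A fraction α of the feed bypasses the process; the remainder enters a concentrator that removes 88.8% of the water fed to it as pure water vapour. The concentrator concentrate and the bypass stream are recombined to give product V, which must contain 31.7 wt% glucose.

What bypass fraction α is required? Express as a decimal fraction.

All 616×0.189 = 116.42 kg/min of glucose reaches V, so V = 116.42/0.317 = 367.27 kg/min and vapour = 248.73 kg/min.
The evaporator receives (1−α)·616 of feed at 0.718 water and removes 0.888 of that water:
0.888×0.718×(1−α)×616 = 248.73
(1−α) = 248.73/392.75 = 0.6333;  α = 0.3667.

0.367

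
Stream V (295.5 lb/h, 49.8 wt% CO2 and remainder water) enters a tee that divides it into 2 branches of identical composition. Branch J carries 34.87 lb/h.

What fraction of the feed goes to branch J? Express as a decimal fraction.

Fraction to J = 34.87/295.5 = 0.1180.

0.118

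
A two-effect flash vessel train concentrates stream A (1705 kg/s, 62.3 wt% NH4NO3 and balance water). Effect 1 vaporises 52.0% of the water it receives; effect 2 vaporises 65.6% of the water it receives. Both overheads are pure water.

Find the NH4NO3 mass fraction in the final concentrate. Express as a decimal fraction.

water in feed = 1705×0.377 = 642.78 kg/s.
After stage 1: water left = (1−0.520)×642.78 = 308.54; stream total = 1370.8 kg/s.
After stage 2: water left = (1−0.656)×308.54 = 106.14; final concentrate = 1168.4 kg/s.
NH4NO3 fraction = 1062.2/1168.4 = 0.9092.

0.9092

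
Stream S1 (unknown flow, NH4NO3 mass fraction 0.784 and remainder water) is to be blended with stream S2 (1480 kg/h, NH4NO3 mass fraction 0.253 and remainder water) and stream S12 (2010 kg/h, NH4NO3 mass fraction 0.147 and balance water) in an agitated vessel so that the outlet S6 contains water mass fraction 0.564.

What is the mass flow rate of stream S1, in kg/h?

2448 kg/h

Let S1 be the unknown flow. Total out = 3490 + S1.
water balance: 2820.1 + 0.216·S1 = 0.564·(3490 + S1)
(0.216 − 0.564)·S1 = 0.564×3490 − 2820.1 = -851.73
S1 = -851.73 / -0.348 = 2447.5 kg/h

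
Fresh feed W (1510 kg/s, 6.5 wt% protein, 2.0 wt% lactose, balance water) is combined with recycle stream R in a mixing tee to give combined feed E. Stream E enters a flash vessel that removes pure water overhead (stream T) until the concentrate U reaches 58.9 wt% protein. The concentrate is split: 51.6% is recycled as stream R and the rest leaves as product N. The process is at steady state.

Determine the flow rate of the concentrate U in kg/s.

Overall protein balance (none leaves overhead): protein in fresh feed = protein in product, i.e. 1510×0.065 = (1−0.516)·U·0.589.
U = 98.15/(0.589×0.484) = 344.29 kg/s.

344.3 kg/s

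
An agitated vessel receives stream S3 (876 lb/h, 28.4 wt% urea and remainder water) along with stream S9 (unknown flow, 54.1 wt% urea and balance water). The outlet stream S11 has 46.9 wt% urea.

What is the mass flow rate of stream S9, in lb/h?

Let S9 be the unknown flow. Total out = 876 + S9.
urea balance: 248.78 + 0.541·S9 = 0.469·(876 + S9)
(0.541 − 0.469)·S9 = 0.469×876 − 248.78 = 162.06
S9 = 162.06 / 0.072 = 2250.8 lb/h

2251 lb/h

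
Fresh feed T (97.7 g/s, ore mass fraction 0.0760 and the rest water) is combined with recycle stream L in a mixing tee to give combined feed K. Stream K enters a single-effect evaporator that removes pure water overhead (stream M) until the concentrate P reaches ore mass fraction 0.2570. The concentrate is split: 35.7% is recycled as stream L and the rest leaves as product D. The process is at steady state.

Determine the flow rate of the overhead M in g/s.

68.81 g/s

Overall ore balance (none leaves overhead): ore in fresh feed = ore in product, i.e. 97.7×0.076 = (1−0.357)·P·0.257.
P = 7.4252/(0.257×0.643) = 44.933 g/s.
Recycle L = 0.357×44.933 = 16.041 g/s.
Combined feed K = 97.7 + 16.041 = 113.74 g/s.
Overhead M = K − P = 113.74 − 44.933 = 68.808 g/s.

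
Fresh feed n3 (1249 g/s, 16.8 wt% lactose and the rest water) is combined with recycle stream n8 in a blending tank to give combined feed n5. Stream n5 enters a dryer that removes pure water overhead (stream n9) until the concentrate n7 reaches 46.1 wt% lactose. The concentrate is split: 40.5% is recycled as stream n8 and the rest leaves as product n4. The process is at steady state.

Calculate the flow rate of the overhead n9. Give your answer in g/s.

Overall lactose balance (none leaves overhead): lactose in fresh feed = lactose in product, i.e. 1249×0.168 = (1−0.405)·n7·0.461.
n7 = 209.83/(0.461×0.595) = 764.99 g/s.
Recycle n8 = 0.405×764.99 = 309.82 g/s.
Combined feed n5 = 1249 + 309.82 = 1558.8 g/s.
Overhead n9 = n5 − n7 = 1558.8 − 764.99 = 793.83 g/s.

793.8 g/s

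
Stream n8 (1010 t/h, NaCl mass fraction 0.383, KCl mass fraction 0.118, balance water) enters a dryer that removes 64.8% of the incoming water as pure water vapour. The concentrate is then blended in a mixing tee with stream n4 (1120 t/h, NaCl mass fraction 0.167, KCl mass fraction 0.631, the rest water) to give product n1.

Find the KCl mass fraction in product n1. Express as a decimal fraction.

Vapour removed = 0.648×0.499×1010 = 326.59 t/h; concentrate = 683.41 t/h.
KCl reaching the mixer = 119.18 (from concentrate) + 1120×0.631 = 825.9 t/h.
Product flow = 683.41 + 1120 = 1803.4 t/h; KCl fraction = 0.458.

0.458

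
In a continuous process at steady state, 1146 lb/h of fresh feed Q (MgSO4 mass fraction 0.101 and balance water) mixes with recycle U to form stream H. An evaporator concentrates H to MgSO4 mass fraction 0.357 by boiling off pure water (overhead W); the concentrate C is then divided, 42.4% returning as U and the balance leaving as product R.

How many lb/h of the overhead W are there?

821.8 lb/h

Overall MgSO4 balance (none leaves overhead): MgSO4 in fresh feed = MgSO4 in product, i.e. 1146×0.101 = (1−0.424)·C·0.357.
C = 115.75/(0.357×0.576) = 562.88 lb/h.
Recycle U = 0.424×562.88 = 238.66 lb/h.
Combined feed H = 1146 + 238.66 = 1384.7 lb/h.
Overhead W = H − C = 1384.7 − 562.88 = 821.78 lb/h.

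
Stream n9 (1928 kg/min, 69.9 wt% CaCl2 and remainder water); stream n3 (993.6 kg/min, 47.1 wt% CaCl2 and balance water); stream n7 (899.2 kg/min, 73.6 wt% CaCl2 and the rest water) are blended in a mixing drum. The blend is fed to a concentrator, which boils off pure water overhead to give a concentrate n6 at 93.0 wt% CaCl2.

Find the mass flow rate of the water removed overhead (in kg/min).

CaCl2 entering = 1928×0.699 + 993.6×0.471 + 899.2×0.736 = 2477.5 kg/min.
All CaCl2 reports to n6, so n6 = 2477.5/0.930 = 2663.9 kg/min.
Total feed = 3820.8 kg/min; overhead = 3820.8 − 2663.9 = 1156.9 kg/min.

1157 kg/min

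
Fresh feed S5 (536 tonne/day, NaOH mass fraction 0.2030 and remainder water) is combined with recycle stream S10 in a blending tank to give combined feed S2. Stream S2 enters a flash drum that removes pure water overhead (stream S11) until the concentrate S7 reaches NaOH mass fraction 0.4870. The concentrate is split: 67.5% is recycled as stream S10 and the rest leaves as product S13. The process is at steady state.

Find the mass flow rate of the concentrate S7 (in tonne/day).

687.5 tonne/day

Overall NaOH balance (none leaves overhead): NaOH in fresh feed = NaOH in product, i.e. 536×0.203 = (1−0.675)·S7·0.487.
S7 = 108.81/(0.487×0.325) = 687.46 tonne/day.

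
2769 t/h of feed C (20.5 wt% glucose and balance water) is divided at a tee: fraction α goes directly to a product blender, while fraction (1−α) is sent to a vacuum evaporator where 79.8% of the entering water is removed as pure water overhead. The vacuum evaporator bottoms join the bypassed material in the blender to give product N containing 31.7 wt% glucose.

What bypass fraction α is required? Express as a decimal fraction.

All 2769×0.205 = 567.64 t/h of glucose reaches N, so N = 567.64/0.317 = 1790.7 t/h and vapour = 978.32 t/h.
The evaporator receives (1−α)·2769 of feed at 0.795 water and removes 0.798 of that water:
0.798×0.795×(1−α)×2769 = 978.32
(1−α) = 978.32/1756.7 = 0.5569;  α = 0.4431.

0.443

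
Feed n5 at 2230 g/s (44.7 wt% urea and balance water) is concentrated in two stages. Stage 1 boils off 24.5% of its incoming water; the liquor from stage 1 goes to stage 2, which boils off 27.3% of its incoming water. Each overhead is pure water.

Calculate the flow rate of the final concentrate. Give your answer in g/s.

water in feed = 2230×0.553 = 1233.2 g/s.
After stage 1: water left = (1−0.245)×1233.2 = 931.06; stream total = 1927.9 g/s.
After stage 2: water left = (1−0.273)×931.06 = 676.88; final concentrate = 1673.7 g/s.

1674 g/s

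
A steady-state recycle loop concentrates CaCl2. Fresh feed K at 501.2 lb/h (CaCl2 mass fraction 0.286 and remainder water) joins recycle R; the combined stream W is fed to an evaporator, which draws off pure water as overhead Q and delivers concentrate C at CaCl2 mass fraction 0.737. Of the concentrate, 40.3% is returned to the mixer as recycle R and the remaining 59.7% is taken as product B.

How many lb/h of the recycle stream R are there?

131.3 lb/h

Overall CaCl2 balance (none leaves overhead): CaCl2 in fresh feed = CaCl2 in product, i.e. 501.2×0.286 = (1−0.403)·C·0.737.
C = 143.34/(0.737×0.597) = 325.79 lb/h.
Recycle R = 0.403×325.79 = 131.29 lb/h.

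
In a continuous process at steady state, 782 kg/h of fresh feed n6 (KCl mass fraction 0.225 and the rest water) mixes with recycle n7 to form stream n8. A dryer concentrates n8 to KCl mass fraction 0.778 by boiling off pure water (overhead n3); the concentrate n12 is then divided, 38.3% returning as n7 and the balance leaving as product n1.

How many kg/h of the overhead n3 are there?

Overall KCl balance (none leaves overhead): KCl in fresh feed = KCl in product, i.e. 782×0.225 = (1−0.383)·n12·0.778.
n12 = 175.95/(0.778×0.617) = 366.54 kg/h.
Recycle n7 = 0.383×366.54 = 140.39 kg/h.
Combined feed n8 = 782 + 140.39 = 922.39 kg/h.
Overhead n3 = n8 − n12 = 922.39 − 366.54 = 555.84 kg/h.

555.8 kg/h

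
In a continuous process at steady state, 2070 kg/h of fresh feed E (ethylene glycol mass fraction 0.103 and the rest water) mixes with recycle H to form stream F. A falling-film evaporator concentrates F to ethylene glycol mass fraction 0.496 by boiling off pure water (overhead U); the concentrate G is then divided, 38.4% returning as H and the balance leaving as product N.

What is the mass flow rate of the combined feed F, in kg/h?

2338 kg/h

Overall ethylene glycol balance (none leaves overhead): ethylene glycol in fresh feed = ethylene glycol in product, i.e. 2070×0.103 = (1−0.384)·G·0.496.
G = 213.21/(0.496×0.616) = 697.82 kg/h.
Recycle H = 0.384×697.82 = 267.96 kg/h.
Combined feed F = 2070 + 267.96 = 2338 kg/h.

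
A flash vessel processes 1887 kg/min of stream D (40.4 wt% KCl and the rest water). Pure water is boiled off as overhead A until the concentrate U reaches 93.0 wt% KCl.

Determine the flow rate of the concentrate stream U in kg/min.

819.7 kg/min

KCl is conserved: 1887×0.404 = 762.35 kg/min all reports to the concentrate.
Concentrate = 762.35/(target fraction) = 819.73 kg/min.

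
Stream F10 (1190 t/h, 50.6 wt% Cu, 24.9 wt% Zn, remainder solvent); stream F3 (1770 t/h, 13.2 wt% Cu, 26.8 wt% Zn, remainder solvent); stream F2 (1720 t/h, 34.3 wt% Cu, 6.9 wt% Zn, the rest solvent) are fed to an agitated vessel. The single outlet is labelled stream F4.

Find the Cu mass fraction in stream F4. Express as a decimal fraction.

Total flow out = 1190 + 1770 + 1720 = 4680 t/h.
Cu in = 1190×0.506 + 1770×0.132 + 1720×0.343 = 1425.7 t/h.
Cu mass fraction in F4 = 1425.7/4680 = 0.3046.

0.3046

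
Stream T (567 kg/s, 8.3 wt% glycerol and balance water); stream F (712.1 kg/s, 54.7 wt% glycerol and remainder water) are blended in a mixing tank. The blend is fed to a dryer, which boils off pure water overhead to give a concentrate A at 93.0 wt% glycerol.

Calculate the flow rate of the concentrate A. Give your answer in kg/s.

469.4 kg/s

glycerol entering = 567×0.083 + 712.1×0.547 = 436.58 kg/s.
All glycerol reports to A, so A = 436.58/0.930 = 469.44 kg/s.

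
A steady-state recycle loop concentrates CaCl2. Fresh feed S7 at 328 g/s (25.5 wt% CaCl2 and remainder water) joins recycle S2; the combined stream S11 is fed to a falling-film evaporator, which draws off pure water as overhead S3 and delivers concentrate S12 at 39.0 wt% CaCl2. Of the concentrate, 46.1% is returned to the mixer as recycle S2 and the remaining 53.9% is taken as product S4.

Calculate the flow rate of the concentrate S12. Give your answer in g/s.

Overall CaCl2 balance (none leaves overhead): CaCl2 in fresh feed = CaCl2 in product, i.e. 328×0.255 = (1−0.461)·S12·0.390.
S12 = 83.64/(0.390×0.539) = 397.89 g/s.

397.9 g/s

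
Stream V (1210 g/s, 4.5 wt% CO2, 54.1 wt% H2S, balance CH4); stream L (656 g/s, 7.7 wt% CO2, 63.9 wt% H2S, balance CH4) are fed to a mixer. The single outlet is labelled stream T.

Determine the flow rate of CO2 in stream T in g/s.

CO2 out = CO2 in = 1210×0.045 + 656×0.077 = 104.96 g/s.

105 g/s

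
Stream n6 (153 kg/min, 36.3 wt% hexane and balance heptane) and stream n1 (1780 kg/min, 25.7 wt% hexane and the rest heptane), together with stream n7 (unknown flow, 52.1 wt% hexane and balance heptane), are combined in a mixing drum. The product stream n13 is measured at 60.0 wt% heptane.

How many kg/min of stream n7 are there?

2150 kg/min

Let n7 be the unknown flow. Total out = 1933 + n7.
heptane balance: 1420 + 0.479·n7 = 0.600·(1933 + n7)
(0.479 − 0.600)·n7 = 0.600×1933 − 1420 = -260.2
n7 = -260.2 / -0.121 = 2150.4 kg/min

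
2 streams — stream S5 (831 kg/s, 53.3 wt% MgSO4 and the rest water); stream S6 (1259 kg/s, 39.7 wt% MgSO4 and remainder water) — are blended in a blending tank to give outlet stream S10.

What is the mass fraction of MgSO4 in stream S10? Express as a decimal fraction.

0.4511

Total flow out = 831 + 1259 = 2090 kg/s.
MgSO4 in = 831×0.533 + 1259×0.397 = 942.75 kg/s.
MgSO4 mass fraction in S10 = 942.75/2090 = 0.4511.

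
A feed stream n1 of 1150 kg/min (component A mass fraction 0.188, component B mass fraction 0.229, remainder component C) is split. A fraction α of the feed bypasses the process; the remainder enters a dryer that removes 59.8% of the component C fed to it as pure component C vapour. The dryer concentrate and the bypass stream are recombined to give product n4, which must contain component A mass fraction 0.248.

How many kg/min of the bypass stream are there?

All 1150×0.188 = 216.2 kg/min of component A reaches n4, so n4 = 216.2/0.248 = 871.77 kg/min and vapour = 278.23 kg/min.
The evaporator receives (1−α)·1150 of feed at 0.583 component C and removes 0.598 of that component C:
0.598×0.583×(1−α)×1150 = 278.23
(1−α) = 278.23/400.93 = 0.6940;  α = 0.3060.
Bypass flow = 0.3060×1150 = 351.95 kg/min.

352 kg/min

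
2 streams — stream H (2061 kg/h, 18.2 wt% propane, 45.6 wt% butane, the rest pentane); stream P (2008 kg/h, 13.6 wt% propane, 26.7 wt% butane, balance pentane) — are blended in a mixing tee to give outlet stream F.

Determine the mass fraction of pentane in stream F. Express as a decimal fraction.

0.478

Total flow out = 2061 + 2008 = 4069 kg/h.
pentane in = 2061×0.362 + 2008×0.597 = 1944.9 kg/h.
pentane mass fraction in F = 1944.9/4069 = 0.478.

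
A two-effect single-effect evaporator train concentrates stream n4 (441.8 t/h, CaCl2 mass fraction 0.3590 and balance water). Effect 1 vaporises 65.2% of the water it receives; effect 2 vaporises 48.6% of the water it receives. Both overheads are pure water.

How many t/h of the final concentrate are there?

water in feed = 441.8×0.641 = 283.19 t/h.
After stage 1: water left = (1−0.652)×283.19 = 98.551; stream total = 257.16 t/h.
After stage 2: water left = (1−0.486)×98.551 = 50.655; final concentrate = 209.26 t/h.

209.3 t/h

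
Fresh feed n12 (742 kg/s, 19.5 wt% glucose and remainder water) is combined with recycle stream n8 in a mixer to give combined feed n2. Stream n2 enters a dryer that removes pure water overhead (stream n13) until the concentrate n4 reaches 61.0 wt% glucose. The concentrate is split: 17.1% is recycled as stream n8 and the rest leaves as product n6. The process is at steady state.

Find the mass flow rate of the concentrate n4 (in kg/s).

Overall glucose balance (none leaves overhead): glucose in fresh feed = glucose in product, i.e. 742×0.195 = (1−0.171)·n4·0.610.
n4 = 144.69/(0.610×0.829) = 286.12 kg/s.

286.1 kg/s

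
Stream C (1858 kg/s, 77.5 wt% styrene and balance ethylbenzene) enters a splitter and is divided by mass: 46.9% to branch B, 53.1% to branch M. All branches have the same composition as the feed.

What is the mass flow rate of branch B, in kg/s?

871.4 kg/s

Branch B flow = 0.469×1858 = 871.4 kg/s.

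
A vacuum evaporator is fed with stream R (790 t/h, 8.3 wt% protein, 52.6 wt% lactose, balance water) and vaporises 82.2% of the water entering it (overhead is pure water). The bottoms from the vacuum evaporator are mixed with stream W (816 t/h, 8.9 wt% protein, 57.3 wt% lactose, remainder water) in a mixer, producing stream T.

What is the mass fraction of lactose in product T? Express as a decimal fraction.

0.653

Vapour removed = 0.822×0.391×790 = 253.91 t/h; concentrate = 536.09 t/h.
lactose reaching the mixer = 415.54 (from concentrate) + 816×0.573 = 883.11 t/h.
Product flow = 536.09 + 816 = 1352.1 t/h; lactose fraction = 0.653.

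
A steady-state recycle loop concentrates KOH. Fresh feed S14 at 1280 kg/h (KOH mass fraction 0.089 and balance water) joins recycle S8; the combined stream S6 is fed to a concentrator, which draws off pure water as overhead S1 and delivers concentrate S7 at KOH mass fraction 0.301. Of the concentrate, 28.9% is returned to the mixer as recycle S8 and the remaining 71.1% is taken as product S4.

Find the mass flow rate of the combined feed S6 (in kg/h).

Overall KOH balance (none leaves overhead): KOH in fresh feed = KOH in product, i.e. 1280×0.089 = (1−0.289)·S7·0.301.
S7 = 113.92/(0.301×0.711) = 532.31 kg/h.
Recycle S8 = 0.289×532.31 = 153.84 kg/h.
Combined feed S6 = 1280 + 153.84 = 1433.8 kg/h.

1434 kg/h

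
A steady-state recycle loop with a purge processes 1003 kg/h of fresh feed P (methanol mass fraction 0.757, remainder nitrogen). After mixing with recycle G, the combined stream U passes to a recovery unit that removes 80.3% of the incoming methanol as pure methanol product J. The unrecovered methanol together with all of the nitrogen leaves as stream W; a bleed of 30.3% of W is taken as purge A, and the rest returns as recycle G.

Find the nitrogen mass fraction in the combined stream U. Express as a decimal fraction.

nitrogen enters only via P and leaves only via the purge: 1003×0.243 = 0.303×(nitrogen in W), and the recovery unit passes all nitrogen, so nitrogen in U = nitrogen in W = 804.39 kg/h.
methanol in U: m_A = 1003×0.757 + (1−0.303)·(1−0.803)·m_A, so m_A = 759.27/0.8627 = 880.12 kg/h.
U = 880.12 + 804.39 = 1684.5 kg/h.
nitrogen fraction in U = 804.39/1684.5 = 0.478.

0.478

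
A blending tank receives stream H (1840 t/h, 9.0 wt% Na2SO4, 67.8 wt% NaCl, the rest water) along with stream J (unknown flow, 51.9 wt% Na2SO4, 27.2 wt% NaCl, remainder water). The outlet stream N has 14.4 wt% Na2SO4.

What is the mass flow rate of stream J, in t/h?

265 t/h

Let J be the unknown flow. Total out = 1840 + J.
Na2SO4 balance: 165.6 + 0.519·J = 0.144·(1840 + J)
(0.519 − 0.144)·J = 0.144×1840 − 165.6 = 99.36
J = 99.36 / 0.375 = 264.96 t/h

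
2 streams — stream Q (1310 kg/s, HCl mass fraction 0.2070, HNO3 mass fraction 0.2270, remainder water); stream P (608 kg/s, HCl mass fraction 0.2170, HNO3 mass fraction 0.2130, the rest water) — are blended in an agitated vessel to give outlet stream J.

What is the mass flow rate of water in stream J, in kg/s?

water out = water in = 1310×0.566 + 608×0.570 = 1088 kg/s.

1088 kg/s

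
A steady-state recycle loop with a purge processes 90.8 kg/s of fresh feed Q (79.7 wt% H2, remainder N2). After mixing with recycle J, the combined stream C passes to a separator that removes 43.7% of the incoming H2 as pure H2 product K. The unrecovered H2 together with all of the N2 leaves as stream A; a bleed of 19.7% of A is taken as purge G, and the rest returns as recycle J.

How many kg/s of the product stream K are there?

57.72 kg/s

H2 in C: m_A = 90.8×0.797 + (1−0.197)·(1−0.437)·m_A, so m_A = 72.368/0.5479 = 132.08 kg/s.
Product K = 0.437×132.08 = 57.719 kg/s.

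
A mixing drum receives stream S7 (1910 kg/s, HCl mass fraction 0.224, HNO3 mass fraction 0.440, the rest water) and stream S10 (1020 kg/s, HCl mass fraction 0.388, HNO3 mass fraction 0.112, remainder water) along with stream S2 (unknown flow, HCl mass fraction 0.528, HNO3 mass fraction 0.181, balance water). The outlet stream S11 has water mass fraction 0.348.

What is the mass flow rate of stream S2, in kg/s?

Let S2 be the unknown flow. Total out = 2930 + S2.
water balance: 1151.8 + 0.291·S2 = 0.348·(2930 + S2)
(0.291 − 0.348)·S2 = 0.348×2930 − 1151.8 = -132.12
S2 = -132.12 / -0.057 = 2317.9 kg/s

2318 kg/s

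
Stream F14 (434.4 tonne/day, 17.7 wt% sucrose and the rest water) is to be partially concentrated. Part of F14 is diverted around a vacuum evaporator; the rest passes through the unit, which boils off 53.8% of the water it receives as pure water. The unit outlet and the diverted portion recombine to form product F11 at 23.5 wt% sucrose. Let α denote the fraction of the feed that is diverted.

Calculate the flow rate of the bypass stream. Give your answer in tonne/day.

192.3 tonne/day

All 434.4×0.177 = 76.889 tonne/day of sucrose reaches F11, so F11 = 76.889/0.235 = 327.19 tonne/day and vapour = 107.21 tonne/day.
The evaporator receives (1−α)·434.4 of feed at 0.823 water and removes 0.538 of that water:
0.538×0.823×(1−α)×434.4 = 107.21
(1−α) = 107.21/192.34 = 0.5574;  α = 0.4426.
Bypass flow = 0.4426×434.4 = 192.26 tonne/day.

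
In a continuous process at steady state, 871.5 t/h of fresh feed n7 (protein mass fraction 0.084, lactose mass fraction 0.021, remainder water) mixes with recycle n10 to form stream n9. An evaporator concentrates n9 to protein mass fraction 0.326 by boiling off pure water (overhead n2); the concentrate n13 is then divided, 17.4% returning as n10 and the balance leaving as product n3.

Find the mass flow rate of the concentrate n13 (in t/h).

271.9 t/h

Overall protein balance (none leaves overhead): protein in fresh feed = protein in product, i.e. 871.5×0.084 = (1−0.174)·n13·0.326.
n13 = 73.206/(0.326×0.826) = 271.86 t/h.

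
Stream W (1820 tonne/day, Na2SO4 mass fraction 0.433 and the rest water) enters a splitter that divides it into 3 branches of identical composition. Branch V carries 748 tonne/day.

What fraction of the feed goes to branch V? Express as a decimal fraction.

Fraction to V = 748/1820 = 0.4110.

0.411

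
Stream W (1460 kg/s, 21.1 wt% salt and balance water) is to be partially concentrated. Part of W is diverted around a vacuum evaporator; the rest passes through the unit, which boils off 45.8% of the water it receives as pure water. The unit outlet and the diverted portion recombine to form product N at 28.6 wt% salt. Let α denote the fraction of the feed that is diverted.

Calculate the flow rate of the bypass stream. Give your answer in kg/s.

400.5 kg/s

All 1460×0.211 = 308.06 kg/s of salt reaches N, so N = 308.06/0.286 = 1077.1 kg/s and vapour = 382.87 kg/s.
The evaporator receives (1−α)·1460 of feed at 0.789 water and removes 0.458 of that water:
0.458×0.789×(1−α)×1460 = 382.87
(1−α) = 382.87/527.59 = 0.7257;  α = 0.2743.
Bypass flow = 0.2743×1460 = 400.49 kg/s.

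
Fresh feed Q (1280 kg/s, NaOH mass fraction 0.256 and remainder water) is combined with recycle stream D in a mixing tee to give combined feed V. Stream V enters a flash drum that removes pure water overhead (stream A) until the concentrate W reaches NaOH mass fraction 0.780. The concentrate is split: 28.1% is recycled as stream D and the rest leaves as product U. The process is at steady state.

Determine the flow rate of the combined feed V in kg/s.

Overall NaOH balance (none leaves overhead): NaOH in fresh feed = NaOH in product, i.e. 1280×0.256 = (1−0.281)·W·0.780.
W = 327.68/(0.780×0.719) = 584.29 kg/s.
Recycle D = 0.281×584.29 = 164.18 kg/s.
Combined feed V = 1280 + 164.18 = 1444.2 kg/s.

1444 kg/s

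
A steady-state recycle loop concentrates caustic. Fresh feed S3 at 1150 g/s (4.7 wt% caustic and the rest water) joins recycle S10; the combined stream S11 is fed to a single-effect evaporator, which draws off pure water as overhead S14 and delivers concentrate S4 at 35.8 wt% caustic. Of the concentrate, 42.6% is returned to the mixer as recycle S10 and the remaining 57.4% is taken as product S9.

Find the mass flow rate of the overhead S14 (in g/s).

999 g/s

Overall caustic balance (none leaves overhead): caustic in fresh feed = caustic in product, i.e. 1150×0.047 = (1−0.426)·S4·0.358.
S4 = 54.05/(0.358×0.574) = 263.03 g/s.
Recycle S10 = 0.426×263.03 = 112.05 g/s.
Combined feed S11 = 1150 + 112.05 = 1262 g/s.
Overhead S14 = S11 − S4 = 1262 − 263.03 = 999.02 g/s.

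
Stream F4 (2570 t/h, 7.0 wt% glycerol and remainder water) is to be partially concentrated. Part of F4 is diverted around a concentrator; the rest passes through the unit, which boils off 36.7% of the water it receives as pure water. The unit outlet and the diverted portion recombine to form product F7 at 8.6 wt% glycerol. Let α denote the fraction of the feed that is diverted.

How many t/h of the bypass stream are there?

1169 t/h

All 2570×0.070 = 179.9 t/h of glycerol reaches F7, so F7 = 179.9/0.086 = 2091.9 t/h and vapour = 478.14 t/h.
The evaporator receives (1−α)·2570 of feed at 0.930 water and removes 0.367 of that water:
0.367×0.930×(1−α)×2570 = 478.14
(1−α) = 478.14/877.17 = 0.5451;  α = 0.4549.
Bypass flow = 0.4549×2570 = 1169.1 t/h.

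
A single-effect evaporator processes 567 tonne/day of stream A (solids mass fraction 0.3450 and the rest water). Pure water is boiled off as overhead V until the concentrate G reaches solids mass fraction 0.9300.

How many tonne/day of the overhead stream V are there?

356.7 tonne/day

solids is conserved: 567×0.345 = 195.61 tonne/day all reports to the concentrate.
Concentrate = 195.61/(target fraction) = 210.34 tonne/day.
Overhead = 567 − 210.34 = 356.66 tonne/day.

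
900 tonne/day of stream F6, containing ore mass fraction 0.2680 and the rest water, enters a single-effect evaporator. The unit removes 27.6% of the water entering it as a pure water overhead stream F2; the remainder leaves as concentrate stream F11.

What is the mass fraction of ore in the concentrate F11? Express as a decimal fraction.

ore is not removed: 900×0.268 = 241.2 tonne/day of ore enters F11.
water entering = 900×0.732 = 658.8 tonne/day; overhead removed = 0.276×658.8 = 181.83 tonne/day.
Concentrate = 900 − 181.83 = 718.17 tonne/day.
Mass fraction = 241.2/718.17 = 0.3359.

0.3359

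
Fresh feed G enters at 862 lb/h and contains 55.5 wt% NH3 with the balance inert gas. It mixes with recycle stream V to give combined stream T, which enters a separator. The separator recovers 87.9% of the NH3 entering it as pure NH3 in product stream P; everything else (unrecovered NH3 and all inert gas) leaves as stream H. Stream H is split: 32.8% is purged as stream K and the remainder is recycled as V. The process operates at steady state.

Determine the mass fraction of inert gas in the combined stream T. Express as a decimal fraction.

inert gas enters only via G and leaves only via the purge: 862×0.445 = 0.328×(inert gas in H), and the separator passes all inert gas, so inert gas in T = inert gas in H = 1169.5 lb/h.
NH3 in T: m_A = 862×0.555 + (1−0.328)·(1−0.879)·m_A, so m_A = 478.41/0.9187 = 520.75 lb/h.
T = 520.75 + 1169.5 = 1690.2 lb/h.
inert gas fraction in T = 1169.5/1690.2 = 0.692.

0.692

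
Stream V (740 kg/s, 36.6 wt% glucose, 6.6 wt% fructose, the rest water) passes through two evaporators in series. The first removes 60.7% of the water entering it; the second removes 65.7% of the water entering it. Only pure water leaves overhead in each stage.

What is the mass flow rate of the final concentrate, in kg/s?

water in feed = 740×0.568 = 420.32 kg/s.
After stage 1: water left = (1−0.607)×420.32 = 165.19; stream total = 484.87 kg/s.
After stage 2: water left = (1−0.657)×165.19 = 56.659; final concentrate = 376.34 kg/s.

376.3 kg/s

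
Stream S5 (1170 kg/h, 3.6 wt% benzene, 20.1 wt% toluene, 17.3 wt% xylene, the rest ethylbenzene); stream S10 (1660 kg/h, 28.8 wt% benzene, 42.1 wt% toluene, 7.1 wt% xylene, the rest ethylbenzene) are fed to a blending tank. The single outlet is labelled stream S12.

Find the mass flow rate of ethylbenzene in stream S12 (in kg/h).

1056 kg/h

ethylbenzene out = ethylbenzene in = 1170×0.590 + 1660×0.220 = 1055.5 kg/h.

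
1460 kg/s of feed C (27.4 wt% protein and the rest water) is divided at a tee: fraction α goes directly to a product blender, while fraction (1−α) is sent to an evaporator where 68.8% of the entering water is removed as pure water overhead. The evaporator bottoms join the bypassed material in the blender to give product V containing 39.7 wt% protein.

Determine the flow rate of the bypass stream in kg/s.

554.4 kg/s

All 1460×0.274 = 400.04 kg/s of protein reaches V, so V = 400.04/0.397 = 1007.7 kg/s and vapour = 452.34 kg/s.
The evaporator receives (1−α)·1460 of feed at 0.726 water and removes 0.688 of that water:
0.688×0.726×(1−α)×1460 = 452.34
(1−α) = 452.34/729.25 = 0.6203;  α = 0.3797.
Bypass flow = 0.3797×1460 = 554.39 kg/s.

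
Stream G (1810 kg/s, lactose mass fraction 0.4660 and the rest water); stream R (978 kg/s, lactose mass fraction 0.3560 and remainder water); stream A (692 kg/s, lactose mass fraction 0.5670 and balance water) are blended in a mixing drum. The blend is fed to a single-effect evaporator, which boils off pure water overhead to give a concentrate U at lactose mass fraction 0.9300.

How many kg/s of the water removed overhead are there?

lactose entering = 1810×0.466 + 978×0.356 + 692×0.567 = 1584 kg/s.
All lactose reports to U, so U = 1584/0.930 = 1703.2 kg/s.
Total feed = 3480 kg/s; overhead = 3480 − 1703.2 = 1776.8 kg/s.

1777 kg/s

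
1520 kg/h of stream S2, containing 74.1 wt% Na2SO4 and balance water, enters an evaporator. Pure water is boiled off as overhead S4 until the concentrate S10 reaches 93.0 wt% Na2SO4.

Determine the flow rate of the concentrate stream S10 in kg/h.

Na2SO4 is conserved: 1520×0.741 = 1126.3 kg/h all reports to the concentrate.
Concentrate = 1126.3/(target fraction) = 1211.1 kg/h.

1211 kg/h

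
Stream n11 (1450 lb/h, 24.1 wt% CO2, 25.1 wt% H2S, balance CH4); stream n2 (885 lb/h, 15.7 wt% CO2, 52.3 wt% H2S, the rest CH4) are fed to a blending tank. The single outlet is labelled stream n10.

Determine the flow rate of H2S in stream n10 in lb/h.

826.8 lb/h

H2S out = H2S in = 1450×0.251 + 885×0.523 = 826.81 lb/h.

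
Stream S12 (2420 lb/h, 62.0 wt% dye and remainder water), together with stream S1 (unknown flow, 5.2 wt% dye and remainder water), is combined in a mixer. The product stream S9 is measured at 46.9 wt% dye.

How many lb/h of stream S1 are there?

Let S1 be the unknown flow. Total out = 2420 + S1.
dye balance: 1500.4 + 0.052·S1 = 0.469·(2420 + S1)
(0.052 − 0.469)·S1 = 0.469×2420 − 1500.4 = -365.42
S1 = -365.42 / -0.417 = 876.31 lb/h

876.3 lb/h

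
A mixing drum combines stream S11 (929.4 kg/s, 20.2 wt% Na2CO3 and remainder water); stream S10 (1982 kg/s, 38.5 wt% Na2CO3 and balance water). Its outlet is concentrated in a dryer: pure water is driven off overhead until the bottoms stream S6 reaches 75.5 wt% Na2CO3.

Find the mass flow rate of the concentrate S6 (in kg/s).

1259 kg/s

Na2CO3 entering = 929.4×0.202 + 1982×0.385 = 950.81 kg/s.
All Na2CO3 reports to S6, so S6 = 950.81/0.755 = 1259.3 kg/s.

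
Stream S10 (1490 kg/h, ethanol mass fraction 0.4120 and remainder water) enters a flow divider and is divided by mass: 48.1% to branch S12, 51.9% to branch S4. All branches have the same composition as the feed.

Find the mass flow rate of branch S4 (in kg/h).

Branch S4 flow = 0.519×1490 = 773.31 kg/h.

773.3 kg/h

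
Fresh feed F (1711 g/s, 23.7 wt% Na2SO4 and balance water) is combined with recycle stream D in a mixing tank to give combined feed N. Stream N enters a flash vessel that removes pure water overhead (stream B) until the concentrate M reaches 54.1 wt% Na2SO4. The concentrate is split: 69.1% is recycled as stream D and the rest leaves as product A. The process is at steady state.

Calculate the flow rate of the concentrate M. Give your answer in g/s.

2426 g/s

Overall Na2SO4 balance (none leaves overhead): Na2SO4 in fresh feed = Na2SO4 in product, i.e. 1711×0.237 = (1−0.691)·M·0.541.
M = 405.51/(0.541×0.309) = 2425.7 g/s.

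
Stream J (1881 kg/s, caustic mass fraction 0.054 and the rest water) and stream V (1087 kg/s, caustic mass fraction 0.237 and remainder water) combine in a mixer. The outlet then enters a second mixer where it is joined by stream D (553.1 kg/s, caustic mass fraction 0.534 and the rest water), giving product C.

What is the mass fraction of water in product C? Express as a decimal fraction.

Overall, product flow = 3521.1 kg/s.
water in = 1881×0.946 + 1087×0.763 + 553.1×0.466 = 2866.6 kg/s.
water fraction in C = 0.814.

0.814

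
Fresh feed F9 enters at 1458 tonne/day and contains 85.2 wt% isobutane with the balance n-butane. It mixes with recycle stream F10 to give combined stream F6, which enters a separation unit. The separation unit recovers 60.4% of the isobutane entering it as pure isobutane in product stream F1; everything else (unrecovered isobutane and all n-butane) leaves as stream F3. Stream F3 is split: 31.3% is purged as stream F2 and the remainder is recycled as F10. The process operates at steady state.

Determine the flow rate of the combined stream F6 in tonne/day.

n-butane enters only via F9 and leaves only via the purge: 1458×0.148 = 0.313×(n-butane in F3), and the separation unit passes all n-butane, so n-butane in F6 = n-butane in F3 = 689.41 tonne/day.
isobutane in F6: m_A = 1458×0.852 + (1−0.313)·(1−0.604)·m_A, so m_A = 1242.2/0.7279 = 1706.5 tonne/day.
F6 = 1706.5 + 689.41 = 2395.9 tonne/day.

2396 tonne/day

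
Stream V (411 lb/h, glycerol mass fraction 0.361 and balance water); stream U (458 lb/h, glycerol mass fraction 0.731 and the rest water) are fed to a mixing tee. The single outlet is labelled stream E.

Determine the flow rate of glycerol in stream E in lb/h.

483.2 lb/h

glycerol out = glycerol in = 411×0.361 + 458×0.731 = 483.17 lb/h.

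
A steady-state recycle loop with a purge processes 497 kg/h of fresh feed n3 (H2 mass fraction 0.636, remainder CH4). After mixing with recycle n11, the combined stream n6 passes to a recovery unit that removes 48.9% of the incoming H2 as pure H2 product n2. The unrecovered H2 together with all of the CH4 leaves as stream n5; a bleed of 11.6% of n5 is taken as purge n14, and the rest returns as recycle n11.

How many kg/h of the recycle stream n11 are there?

CH4 enters only via n3 and leaves only via the purge: 497×0.364 = 0.116×(CH4 in n5), and the recovery unit passes all CH4, so CH4 in n6 = CH4 in n5 = 1559.6 kg/h.
H2 in n6: m_A = 497×0.636 + (1−0.116)·(1−0.489)·m_A, so m_A = 316.09/0.5483 = 576.52 kg/h.
n5 = (1−0.489)×576.52 + 1559.6 = 1854.2 kg/h.
Recycle n11 = (1−0.116)×1854.2 = 1639.1 kg/h.

1639 kg/h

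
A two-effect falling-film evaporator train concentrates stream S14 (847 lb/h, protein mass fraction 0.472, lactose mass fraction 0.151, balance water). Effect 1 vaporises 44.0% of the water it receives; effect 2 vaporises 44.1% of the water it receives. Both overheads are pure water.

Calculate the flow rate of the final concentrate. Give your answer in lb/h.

627.6 lb/h

water in feed = 847×0.377 = 319.32 lb/h.
After stage 1: water left = (1−0.440)×319.32 = 178.82; stream total = 706.5 lb/h.
After stage 2: water left = (1−0.441)×178.82 = 99.96; final concentrate = 627.64 lb/h.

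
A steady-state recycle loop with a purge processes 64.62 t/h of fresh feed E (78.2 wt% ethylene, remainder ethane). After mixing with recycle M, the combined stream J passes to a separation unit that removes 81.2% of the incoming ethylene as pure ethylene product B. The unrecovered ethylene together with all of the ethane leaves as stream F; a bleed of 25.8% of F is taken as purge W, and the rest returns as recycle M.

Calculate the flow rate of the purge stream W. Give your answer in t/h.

16.94 t/h

ethane enters only via E and leaves only via the purge: 64.62×0.218 = 0.258×(ethane in F), and the separation unit passes all ethane, so ethane in J = ethane in F = 54.601 t/h.
ethylene in J: m_A = 64.62×0.782 + (1−0.258)·(1−0.812)·m_A, so m_A = 50.533/0.8605 = 58.725 t/h.
F = (1−0.812)×58.725 + 54.601 = 65.642 t/h.
Purge W = 0.258×65.642 = 16.936 t/h.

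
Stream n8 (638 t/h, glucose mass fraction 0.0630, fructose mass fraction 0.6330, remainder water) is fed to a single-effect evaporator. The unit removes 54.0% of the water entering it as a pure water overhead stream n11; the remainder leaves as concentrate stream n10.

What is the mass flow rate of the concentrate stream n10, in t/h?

water entering = 638×0.304 = 193.95 t/h; overhead removed = 0.540×193.95 = 104.73 t/h.
Concentrate = 638 − 104.73 = 533.27 t/h.

533.3 t/h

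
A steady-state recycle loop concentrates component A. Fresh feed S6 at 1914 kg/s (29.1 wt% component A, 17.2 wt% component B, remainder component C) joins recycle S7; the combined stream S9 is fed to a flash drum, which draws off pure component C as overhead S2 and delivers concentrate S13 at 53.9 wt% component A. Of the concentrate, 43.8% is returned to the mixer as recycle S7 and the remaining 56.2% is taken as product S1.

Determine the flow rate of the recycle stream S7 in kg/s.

Overall component A balance (none leaves overhead): component A in fresh feed = component A in product, i.e. 1914×0.291 = (1−0.438)·S13·0.539.
S13 = 556.97/(0.539×0.562) = 1838.7 kg/s.
Recycle S7 = 0.438×1838.7 = 805.35 kg/s.

805.3 kg/s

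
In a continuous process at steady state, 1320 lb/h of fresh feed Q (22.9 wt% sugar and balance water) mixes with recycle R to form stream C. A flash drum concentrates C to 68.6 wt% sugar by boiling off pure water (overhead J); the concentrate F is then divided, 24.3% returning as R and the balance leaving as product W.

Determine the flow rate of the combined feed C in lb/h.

Overall sugar balance (none leaves overhead): sugar in fresh feed = sugar in product, i.e. 1320×0.229 = (1−0.243)·F·0.686.
F = 302.28/(0.686×0.757) = 582.09 lb/h.
Recycle R = 0.243×582.09 = 141.45 lb/h.
Combined feed C = 1320 + 141.45 = 1461.4 lb/h.

1461 lb/h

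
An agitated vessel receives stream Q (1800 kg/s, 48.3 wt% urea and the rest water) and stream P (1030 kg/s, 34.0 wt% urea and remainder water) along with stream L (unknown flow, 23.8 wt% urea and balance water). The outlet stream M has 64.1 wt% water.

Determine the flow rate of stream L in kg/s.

Let L be the unknown flow. Total out = 2830 + L.
water balance: 1610.4 + 0.762·L = 0.641·(2830 + L)
(0.762 − 0.641)·L = 0.641×2830 − 1610.4 = 203.63
L = 203.63 / 0.121 = 1682.9 kg/s

1683 kg/s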